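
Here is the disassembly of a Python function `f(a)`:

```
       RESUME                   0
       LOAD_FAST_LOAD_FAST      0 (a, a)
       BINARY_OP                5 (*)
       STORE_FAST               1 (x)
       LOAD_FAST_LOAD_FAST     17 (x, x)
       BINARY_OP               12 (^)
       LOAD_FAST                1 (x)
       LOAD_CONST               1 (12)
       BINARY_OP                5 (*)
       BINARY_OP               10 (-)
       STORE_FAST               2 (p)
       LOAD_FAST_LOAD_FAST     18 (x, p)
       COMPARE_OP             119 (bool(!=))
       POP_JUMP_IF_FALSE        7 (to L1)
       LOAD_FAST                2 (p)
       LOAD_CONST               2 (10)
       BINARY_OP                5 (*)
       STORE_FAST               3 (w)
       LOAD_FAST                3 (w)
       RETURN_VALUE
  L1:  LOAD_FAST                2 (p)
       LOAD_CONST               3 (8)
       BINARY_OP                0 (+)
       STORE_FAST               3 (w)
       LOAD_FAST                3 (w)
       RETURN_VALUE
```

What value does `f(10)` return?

-12000

LOAD_FAST_LOAD_FAST a,a → push 10,10. Stack: [10, 10]
BINARY_OP * → 10 * 10 = 100. Stack: [100]
STORE_FAST x → x=100. Stack: []
LOAD_FAST_LOAD_FAST x,x → push 100,100. Stack: [100, 100]
BINARY_OP ^ → 100 ^ 100 = 0. Stack: [0]
LOAD_FAST x → push 100. Stack: [0, 100]
LOAD_CONST → push 12. Stack: [0, 100, 12]
BINARY_OP * → 100 * 12 = 1200. Stack: [0, 1200]
BINARY_OP - → 0 - 1200 = -1200. Stack: [-1200]
STORE_FAST p → p=-1200. Stack: []
LOAD_FAST_LOAD_FAST x,p → push 100,-1200. Stack: [100, -1200]
COMPARE_OP bool(!=) → 100 vs -1200 = True. Stack: [True]
POP_JUMP_IF_FALSE → pop True; no jump. Stack: []
LOAD_FAST p → push -1200. Stack: [-1200]
LOAD_CONST → push 10. Stack: [-1200, 10]
BINARY_OP * → -1200 * 10 = -12000. Stack: [-12000]
STORE_FAST w → w=-12000. Stack: []
LOAD_FAST w → push -12000. Stack: [-12000]
RETURN_VALUE → return -12000.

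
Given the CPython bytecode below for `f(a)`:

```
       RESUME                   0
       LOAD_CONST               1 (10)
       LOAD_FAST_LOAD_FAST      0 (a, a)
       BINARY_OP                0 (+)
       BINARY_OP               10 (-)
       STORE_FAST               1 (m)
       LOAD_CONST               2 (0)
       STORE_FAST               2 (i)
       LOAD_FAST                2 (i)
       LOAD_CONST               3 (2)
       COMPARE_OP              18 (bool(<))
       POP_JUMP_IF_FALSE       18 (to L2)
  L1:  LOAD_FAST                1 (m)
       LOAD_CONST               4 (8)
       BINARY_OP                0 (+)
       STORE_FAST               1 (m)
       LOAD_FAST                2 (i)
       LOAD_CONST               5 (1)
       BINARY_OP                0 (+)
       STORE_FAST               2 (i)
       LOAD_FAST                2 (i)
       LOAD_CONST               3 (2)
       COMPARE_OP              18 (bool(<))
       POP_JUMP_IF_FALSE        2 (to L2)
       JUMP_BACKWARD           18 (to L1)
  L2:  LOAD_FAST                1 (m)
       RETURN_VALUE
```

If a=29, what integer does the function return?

-32

LOAD_CONST → push 10. Stack: [10]
LOAD_FAST_LOAD_FAST a,a → push 29,29. Stack: [10, 29, 29]
BINARY_OP + → 29 + 29 = 58. Stack: [10, 58]
BINARY_OP - → 10 - 58 = -48. Stack: [-48]
STORE_FAST m → m=-48. Stack: []
LOAD_CONST → push 0. Stack: [0]
STORE_FAST i → i=0. Stack: []
LOAD_FAST i → push 0. Stack: [0]
LOAD_CONST → push 2. Stack: [0, 2]
COMPARE_OP bool(<) → 0 vs 2 = True. Stack: [True]
POP_JUMP_IF_FALSE → pop True; no jump. Stack: []
LOAD_FAST m → push -48. Stack: [-48]
LOAD_CONST → push 8. Stack: [-48, 8]
BINARY_OP + → -48 + 8 = -40. Stack: [-40]
STORE_FAST m → m=-40. Stack: []
LOAD_FAST i → push 0. Stack: [0]
LOAD_CONST → push 1. Stack: [0, 1]
BINARY_OP + → 0 + 1 = 1. Stack: [1]
STORE_FAST i → i=1. Stack: []
LOAD_FAST i → push 1. Stack: [1]
LOAD_CONST → push 2. Stack: [1, 2]
COMPARE_OP bool(<) → 1 vs 2 = True. Stack: [True]
POP_JUMP_IF_FALSE → pop True; no jump. Stack: []
LOAD_FAST m → push -40. Stack: [-40]
LOAD_CONST → push 8. Stack: [-40, 8]
BINARY_OP + → -40 + 8 = -32. Stack: [-32]
STORE_FAST m → m=-32. Stack: []
LOAD_FAST i → push 1. Stack: [1]
LOAD_CONST → push 1. Stack: [1, 1]
BINARY_OP + → 1 + 1 = 2. Stack: [2]
STORE_FAST i → i=2. Stack: []
LOAD_FAST i → push 2. Stack: [2]
LOAD_CONST → push 2. Stack: [2, 2]
COMPARE_OP bool(<) → 2 vs 2 = False. Stack: [False]
POP_JUMP_IF_FALSE → pop False; jump. Stack: []
LOAD_FAST m → push -32. Stack: [-32]
RETURN_VALUE → return -32.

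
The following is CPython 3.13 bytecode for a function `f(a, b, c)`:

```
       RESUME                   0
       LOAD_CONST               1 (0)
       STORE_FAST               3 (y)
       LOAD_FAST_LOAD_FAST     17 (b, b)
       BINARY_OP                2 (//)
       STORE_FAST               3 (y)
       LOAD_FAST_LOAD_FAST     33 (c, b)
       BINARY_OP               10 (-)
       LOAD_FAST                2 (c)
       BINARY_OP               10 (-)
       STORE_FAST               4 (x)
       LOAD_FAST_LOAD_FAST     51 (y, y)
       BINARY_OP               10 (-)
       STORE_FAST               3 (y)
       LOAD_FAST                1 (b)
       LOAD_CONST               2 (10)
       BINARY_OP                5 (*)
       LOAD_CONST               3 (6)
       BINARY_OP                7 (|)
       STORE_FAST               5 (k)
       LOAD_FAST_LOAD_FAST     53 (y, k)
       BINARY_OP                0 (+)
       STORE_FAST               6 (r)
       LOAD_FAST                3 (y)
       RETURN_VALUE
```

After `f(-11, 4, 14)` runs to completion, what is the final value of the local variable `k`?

46

LOAD_CONST → push 0. Stack: [0]
STORE_FAST y → y=0. Stack: []
LOAD_FAST_LOAD_FAST b,b → push 4,4. Stack: [4, 4]
BINARY_OP // → 4 // 4 = 1. Stack: [1]
STORE_FAST y → y=1. Stack: []
LOAD_FAST_LOAD_FAST c,b → push 14,4. Stack: [14, 4]
BINARY_OP - → 14 - 4 = 10. Stack: [10]
LOAD_FAST c → push 14. Stack: [10, 14]
BINARY_OP - → 10 - 14 = -4. Stack: [-4]
STORE_FAST x → x=-4. Stack: []
LOAD_FAST_LOAD_FAST y,y → push 1,1. Stack: [1, 1]
BINARY_OP - → 1 - 1 = 0. Stack: [0]
STORE_FAST y → y=0. Stack: []
LOAD_FAST b → push 4. Stack: [4]
LOAD_CONST → push 10. Stack: [4, 10]
BINARY_OP * → 4 * 10 = 40. Stack: [40]
LOAD_CONST → push 6. Stack: [40, 6]
BINARY_OP | → 40 | 6 = 46. Stack: [46]
STORE_FAST k → k=46. Stack: []
LOAD_FAST_LOAD_FAST y,k → push 0,46. Stack: [0, 46]
BINARY_OP + → 0 + 46 = 46. Stack: [46]
STORE_FAST r → r=46. Stack: []
LOAD_FAST y → push 0. Stack: [0]
RETURN_VALUE → return 0.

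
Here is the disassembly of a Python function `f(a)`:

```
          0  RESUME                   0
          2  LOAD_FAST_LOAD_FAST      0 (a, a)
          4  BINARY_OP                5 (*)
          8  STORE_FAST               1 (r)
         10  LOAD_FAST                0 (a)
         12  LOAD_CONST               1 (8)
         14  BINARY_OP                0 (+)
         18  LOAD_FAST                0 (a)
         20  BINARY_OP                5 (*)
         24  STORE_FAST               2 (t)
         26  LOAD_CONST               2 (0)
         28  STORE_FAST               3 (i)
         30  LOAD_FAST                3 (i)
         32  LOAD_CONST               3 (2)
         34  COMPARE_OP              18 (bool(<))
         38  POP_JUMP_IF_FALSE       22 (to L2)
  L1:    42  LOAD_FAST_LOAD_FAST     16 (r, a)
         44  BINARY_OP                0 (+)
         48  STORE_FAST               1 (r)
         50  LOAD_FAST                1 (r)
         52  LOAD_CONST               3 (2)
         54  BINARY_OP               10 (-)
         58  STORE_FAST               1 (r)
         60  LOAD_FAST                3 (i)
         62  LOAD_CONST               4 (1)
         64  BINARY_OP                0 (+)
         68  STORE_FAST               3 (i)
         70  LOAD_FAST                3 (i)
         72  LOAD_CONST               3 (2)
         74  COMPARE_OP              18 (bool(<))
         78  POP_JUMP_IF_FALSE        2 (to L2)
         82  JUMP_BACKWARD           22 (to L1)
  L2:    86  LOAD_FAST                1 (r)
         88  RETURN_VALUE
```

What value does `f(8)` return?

76

LOAD_FAST_LOAD_FAST a,a → push 8,8. Stack: [8, 8]
BINARY_OP * → 8 * 8 = 64. Stack: [64]
STORE_FAST r → r=64. Stack: []
LOAD_FAST a → push 8. Stack: [8]
LOAD_CONST → push 8. Stack: [8, 8]
BINARY_OP + → 8 + 8 = 16. Stack: [16]
LOAD_FAST a → push 8. Stack: [16, 8]
BINARY_OP * → 16 * 8 = 128. Stack: [128]
STORE_FAST t → t=128. Stack: []
LOAD_CONST → push 0. Stack: [0]
STORE_FAST i → i=0. Stack: []
LOAD_FAST i → push 0. Stack: [0]
LOAD_CONST → push 2. Stack: [0, 2]
COMPARE_OP bool(<) → 0 vs 2 = True. Stack: [True]
POP_JUMP_IF_FALSE → pop True; no jump. Stack: []
LOAD_FAST_LOAD_FAST r,a → push 64,8. Stack: [64, 8]
BINARY_OP + → 64 + 8 = 72. Stack: [72]
STORE_FAST r → r=72. Stack: []
LOAD_FAST r → push 72. Stack: [72]
LOAD_CONST → push 2. Stack: [72, 2]
BINARY_OP - → 72 - 2 = 70. Stack: [70]
STORE_FAST r → r=70. Stack: []
LOAD_FAST i → push 0. Stack: [0]
LOAD_CONST → push 1. Stack: [0, 1]
BINARY_OP + → 0 + 1 = 1. Stack: [1]
STORE_FAST i → i=1. Stack: []
LOAD_FAST i → push 1. Stack: [1]
LOAD_CONST → push 2. Stack: [1, 2]
COMPARE_OP bool(<) → 1 vs 2 = True. Stack: [True]
POP_JUMP_IF_FALSE → pop True; no jump. Stack: []
LOAD_FAST_LOAD_FAST r,a → push 70,8. Stack: [70, 8]
BINARY_OP + → 70 + 8 = 78. Stack: [78]
STORE_FAST r → r=78. Stack: []
LOAD_FAST r → push 78. Stack: [78]
LOAD_CONST → push 2. Stack: [78, 2]
BINARY_OP - → 78 - 2 = 76. Stack: [76]
STORE_FAST r → r=76. Stack: []
LOAD_FAST i → push 1. Stack: [1]
LOAD_CONST → push 1. Stack: [1, 1]
BINARY_OP + → 1 + 1 = 2. Stack: [2]
STORE_FAST i → i=2. Stack: []
LOAD_FAST i → push 2. Stack: [2]
LOAD_CONST → push 2. Stack: [2, 2]
COMPARE_OP bool(<) → 2 vs 2 = False. Stack: [False]
POP_JUMP_IF_FALSE → pop False; jump. Stack: []
LOAD_FAST r → push 76. Stack: [76]
RETURN_VALUE → return 76.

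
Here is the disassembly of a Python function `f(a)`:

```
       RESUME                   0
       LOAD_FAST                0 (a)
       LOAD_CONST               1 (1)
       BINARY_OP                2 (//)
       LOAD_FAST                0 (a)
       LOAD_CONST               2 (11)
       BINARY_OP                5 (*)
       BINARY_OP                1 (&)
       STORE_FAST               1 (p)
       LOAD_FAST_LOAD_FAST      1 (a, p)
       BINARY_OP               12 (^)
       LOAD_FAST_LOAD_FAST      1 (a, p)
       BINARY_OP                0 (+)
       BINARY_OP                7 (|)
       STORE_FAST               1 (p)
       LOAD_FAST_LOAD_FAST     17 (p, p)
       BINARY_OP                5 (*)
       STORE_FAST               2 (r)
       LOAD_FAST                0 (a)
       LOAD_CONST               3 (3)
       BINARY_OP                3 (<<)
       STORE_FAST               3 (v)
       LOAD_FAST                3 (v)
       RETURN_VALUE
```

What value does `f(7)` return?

LOAD_FAST a → push 7. Stack: [7]
LOAD_CONST → push 1. Stack: [7, 1]
BINARY_OP // → 7 // 1 = 7. Stack: [7]
LOAD_FAST a → push 7. Stack: [7, 7]
LOAD_CONST → push 11. Stack: [7, 7, 11]
BINARY_OP * → 7 * 11 = 77. Stack: [7, 77]
BINARY_OP & → 7 & 77 = 5. Stack: [5]
STORE_FAST p → p=5. Stack: []
LOAD_FAST_LOAD_FAST a,p → push 7,5. Stack: [7, 5]
BINARY_OP ^ → 7 ^ 5 = 2. Stack: [2]
LOAD_FAST_LOAD_FAST a,p → push 7,5. Stack: [2, 7, 5]
BINARY_OP + → 7 + 5 = 12. Stack: [2, 12]
BINARY_OP | → 2 | 12 = 14. Stack: [14]
STORE_FAST p → p=14. Stack: []
LOAD_FAST_LOAD_FAST p,p → push 14,14. Stack: [14, 14]
BINARY_OP * → 14 * 14 = 196. Stack: [196]
STORE_FAST r → r=196. Stack: []
LOAD_FAST a → push 7. Stack: [7]
LOAD_CONST → push 3. Stack: [7, 3]
BINARY_OP << → 7 << 3 = 56. Stack: [56]
STORE_FAST v → v=56. Stack: []
LOAD_FAST v → push 56. Stack: [56]
RETURN_VALUE → return 56.

56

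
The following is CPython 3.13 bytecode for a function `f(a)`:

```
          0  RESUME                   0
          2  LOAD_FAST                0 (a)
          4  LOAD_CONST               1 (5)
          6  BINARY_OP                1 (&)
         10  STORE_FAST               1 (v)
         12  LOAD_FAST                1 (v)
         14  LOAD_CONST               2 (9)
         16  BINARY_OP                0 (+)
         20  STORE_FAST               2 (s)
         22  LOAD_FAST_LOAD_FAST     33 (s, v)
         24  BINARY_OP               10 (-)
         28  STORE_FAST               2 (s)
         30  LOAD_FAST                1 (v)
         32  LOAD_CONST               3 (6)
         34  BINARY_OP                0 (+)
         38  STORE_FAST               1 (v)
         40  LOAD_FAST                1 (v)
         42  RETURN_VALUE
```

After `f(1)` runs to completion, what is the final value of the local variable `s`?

9

LOAD_FAST a → push 1. Stack: [1]
LOAD_CONST → push 5. Stack: [1, 5]
BINARY_OP & → 1 & 5 = 1. Stack: [1]
STORE_FAST v → v=1. Stack: []
LOAD_FAST v → push 1. Stack: [1]
LOAD_CONST → push 9. Stack: [1, 9]
BINARY_OP + → 1 + 9 = 10. Stack: [10]
STORE_FAST s → s=10. Stack: []
LOAD_FAST_LOAD_FAST s,v → push 10,1. Stack: [10, 1]
BINARY_OP - → 10 - 1 = 9. Stack: [9]
STORE_FAST s → s=9. Stack: []
LOAD_FAST v → push 1. Stack: [1]
LOAD_CONST → push 6. Stack: [1, 6]
BINARY_OP + → 1 + 6 = 7. Stack: [7]
STORE_FAST v → v=7. Stack: []
LOAD_FAST v → push 7. Stack: [7]
RETURN_VALUE → return 7.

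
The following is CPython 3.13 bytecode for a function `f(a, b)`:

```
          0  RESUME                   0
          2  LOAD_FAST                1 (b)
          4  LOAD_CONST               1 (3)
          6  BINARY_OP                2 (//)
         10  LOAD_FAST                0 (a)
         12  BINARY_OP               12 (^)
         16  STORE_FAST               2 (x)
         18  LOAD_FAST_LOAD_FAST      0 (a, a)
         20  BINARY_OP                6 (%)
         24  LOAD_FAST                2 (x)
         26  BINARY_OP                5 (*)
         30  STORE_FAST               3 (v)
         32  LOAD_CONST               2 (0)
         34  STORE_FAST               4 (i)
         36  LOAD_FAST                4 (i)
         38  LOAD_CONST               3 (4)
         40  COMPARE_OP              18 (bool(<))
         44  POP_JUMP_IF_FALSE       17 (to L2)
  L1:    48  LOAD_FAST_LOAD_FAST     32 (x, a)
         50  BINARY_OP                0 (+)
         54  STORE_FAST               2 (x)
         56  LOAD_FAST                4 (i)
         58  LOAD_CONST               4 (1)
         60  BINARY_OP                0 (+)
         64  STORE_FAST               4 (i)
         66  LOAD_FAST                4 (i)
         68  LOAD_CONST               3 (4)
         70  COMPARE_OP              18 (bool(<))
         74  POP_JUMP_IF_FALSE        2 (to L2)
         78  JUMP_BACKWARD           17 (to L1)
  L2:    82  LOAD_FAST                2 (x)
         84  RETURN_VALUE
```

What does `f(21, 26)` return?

LOAD_FAST b → push 26. Stack: [26]
LOAD_CONST → push 3. Stack: [26, 3]
BINARY_OP // → 26 // 3 = 8. Stack: [8]
LOAD_FAST a → push 21. Stack: [8, 21]
BINARY_OP ^ → 8 ^ 21 = 29. Stack: [29]
STORE_FAST x → x=29. Stack: []
LOAD_FAST_LOAD_FAST a,a → push 21,21. Stack: [21, 21]
BINARY_OP % → 21 % 21 = 0. Stack: [0]
LOAD_FAST x → push 29. Stack: [0, 29]
BINARY_OP * → 0 * 29 = 0. Stack: [0]
STORE_FAST v → v=0. Stack: []
LOAD_CONST → push 0. Stack: [0]
STORE_FAST i → i=0. Stack: []
LOAD_FAST i → push 0. Stack: [0]
LOAD_CONST → push 4. Stack: [0, 4]
COMPARE_OP bool(<) → 0 vs 4 = True. Stack: [True]
POP_JUMP_IF_FALSE → pop True; no jump. Stack: []
LOAD_FAST_LOAD_FAST x,a → push 29,21. Stack: [29, 21]
BINARY_OP + → 29 + 21 = 50. Stack: [50]
STORE_FAST x → x=50. Stack: []
LOAD_FAST i → push 0. Stack: [0]
LOAD_CONST → push 1. Stack: [0, 1]
BINARY_OP + → 0 + 1 = 1. Stack: [1]
STORE_FAST i → i=1. Stack: []
LOAD_FAST i → push 1. Stack: [1]
LOAD_CONST → push 4. Stack: [1, 4]
COMPARE_OP bool(<) → 1 vs 4 = True. Stack: [True]
POP_JUMP_IF_FALSE → pop True; no jump. Stack: []
LOAD_FAST_LOAD_FAST x,a → push 50,21. Stack: [50, 21]
BINARY_OP + → 50 + 21 = 71. Stack: [71]
STORE_FAST x → x=71. Stack: []
LOAD_FAST i → push 1. Stack: [1]
LOAD_CONST → push 1. Stack: [1, 1]
BINARY_OP + → 1 + 1 = 2. Stack: [2]
STORE_FAST i → i=2. Stack: []
LOAD_FAST i → push 2. Stack: [2]
LOAD_CONST → push 4. Stack: [2, 4]
COMPARE_OP bool(<) → 2 vs 4 = True. Stack: [True]
POP_JUMP_IF_FALSE → pop True; no jump. Stack: []
LOAD_FAST_LOAD_FAST x,a → push 71,21. Stack: [71, 21]
BINARY_OP + → 71 + 21 = 92. Stack: [92]
STORE_FAST x → x=92. Stack: []
LOAD_FAST i → push 2. Stack: [2]
LOAD_CONST → push 1. Stack: [2, 1]
BINARY_OP + → 2 + 1 = 3. Stack: [3]
STORE_FAST i → i=3. Stack: []
LOAD_FAST i → push 3. Stack: [3]
LOAD_CONST → push 4. Stack: [3, 4]
COMPARE_OP bool(<) → 3 vs 4 = True. Stack: [True]
POP_JUMP_IF_FALSE → pop True; no jump. Stack: []
LOAD_FAST_LOAD_FAST x,a → push 92,21. Stack: [92, 21]
BINARY_OP + → 92 + 21 = 113. Stack: [113]
STORE_FAST x → x=113. Stack: []
LOAD_FAST i → push 3. Stack: [3]
LOAD_CONST → push 1. Stack: [3, 1]
BINARY_OP + → 3 + 1 = 4. Stack: [4]
STORE_FAST i → i=4. Stack: []
LOAD_FAST i → push 4. Stack: [4]
LOAD_CONST → push 4. Stack: [4, 4]
COMPARE_OP bool(<) → 4 vs 4 = False. Stack: [False]
POP_JUMP_IF_FALSE → pop False; jump. Stack: []
LOAD_FAST x → push 113. Stack: [113]
RETURN_VALUE → return 113.

113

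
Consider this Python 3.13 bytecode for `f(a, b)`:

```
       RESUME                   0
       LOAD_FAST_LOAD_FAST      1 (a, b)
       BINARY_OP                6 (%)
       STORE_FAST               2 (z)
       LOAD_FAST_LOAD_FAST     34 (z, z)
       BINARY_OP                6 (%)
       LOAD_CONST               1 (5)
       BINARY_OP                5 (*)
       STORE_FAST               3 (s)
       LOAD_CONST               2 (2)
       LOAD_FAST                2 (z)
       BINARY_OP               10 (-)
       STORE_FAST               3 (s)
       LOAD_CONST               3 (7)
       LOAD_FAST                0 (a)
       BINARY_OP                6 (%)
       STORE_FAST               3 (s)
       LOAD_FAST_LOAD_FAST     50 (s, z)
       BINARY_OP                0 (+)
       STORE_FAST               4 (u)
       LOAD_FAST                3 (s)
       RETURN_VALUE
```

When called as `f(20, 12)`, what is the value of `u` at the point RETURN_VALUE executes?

LOAD_FAST_LOAD_FAST a,b → push 20,12. Stack: [20, 12]
BINARY_OP % → 20 % 12 = 8. Stack: [8]
STORE_FAST z → z=8. Stack: []
LOAD_FAST_LOAD_FAST z,z → push 8,8. Stack: [8, 8]
BINARY_OP % → 8 % 8 = 0. Stack: [0]
LOAD_CONST → push 5. Stack: [0, 5]
BINARY_OP * → 0 * 5 = 0. Stack: [0]
STORE_FAST s → s=0. Stack: []
LOAD_CONST → push 2. Stack: [2]
LOAD_FAST z → push 8. Stack: [2, 8]
BINARY_OP - → 2 - 8 = -6. Stack: [-6]
STORE_FAST s → s=-6. Stack: []
LOAD_CONST → push 7. Stack: [7]
LOAD_FAST a → push 20. Stack: [7, 20]
BINARY_OP % → 7 % 20 = 7. Stack: [7]
STORE_FAST s → s=7. Stack: []
LOAD_FAST_LOAD_FAST s,z → push 7,8. Stack: [7, 8]
BINARY_OP + → 7 + 8 = 15. Stack: [15]
STORE_FAST u → u=15. Stack: []
LOAD_FAST s → push 7. Stack: [7]
RETURN_VALUE → return 7.

15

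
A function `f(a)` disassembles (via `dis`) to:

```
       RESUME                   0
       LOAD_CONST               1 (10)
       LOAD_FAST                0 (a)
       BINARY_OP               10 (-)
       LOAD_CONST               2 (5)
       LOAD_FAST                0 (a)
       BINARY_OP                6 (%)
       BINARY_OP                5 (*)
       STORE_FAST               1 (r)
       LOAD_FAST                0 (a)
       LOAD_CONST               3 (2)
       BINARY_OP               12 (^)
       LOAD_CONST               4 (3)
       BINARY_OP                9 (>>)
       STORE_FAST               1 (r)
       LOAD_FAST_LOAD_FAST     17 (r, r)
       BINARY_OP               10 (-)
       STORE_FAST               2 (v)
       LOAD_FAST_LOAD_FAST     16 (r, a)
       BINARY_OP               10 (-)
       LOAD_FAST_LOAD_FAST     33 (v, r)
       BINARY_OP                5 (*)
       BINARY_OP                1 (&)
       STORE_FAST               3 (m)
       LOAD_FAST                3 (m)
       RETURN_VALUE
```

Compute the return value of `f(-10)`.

LOAD_CONST → push 10. Stack: [10]
LOAD_FAST a → push -10. Stack: [10, -10]
BINARY_OP - → 10 - -10 = 20. Stack: [20]
LOAD_CONST → push 5. Stack: [20, 5]
LOAD_FAST a → push -10. Stack: [20, 5, -10]
BINARY_OP % → 5 % -10 = -5. Stack: [20, -5]
BINARY_OP * → 20 * -5 = -100. Stack: [-100]
STORE_FAST r → r=-100. Stack: []
LOAD_FAST a → push -10. Stack: [-10]
LOAD_CONST → push 2. Stack: [-10, 2]
BINARY_OP ^ → -10 ^ 2 = -12. Stack: [-12]
LOAD_CONST → push 3. Stack: [-12, 3]
BINARY_OP >> → -12 >> 3 = -2. Stack: [-2]
STORE_FAST r → r=-2. Stack: []
LOAD_FAST_LOAD_FAST r,r → push -2,-2. Stack: [-2, -2]
BINARY_OP - → -2 - -2 = 0. Stack: [0]
STORE_FAST v → v=0. Stack: []
LOAD_FAST_LOAD_FAST r,a → push -2,-10. Stack: [-2, -10]
BINARY_OP - → -2 - -10 = 8. Stack: [8]
LOAD_FAST_LOAD_FAST v,r → push 0,-2. Stack: [8, 0, -2]
BINARY_OP * → 0 * -2 = 0. Stack: [8, 0]
BINARY_OP & → 8 & 0 = 0. Stack: [0]
STORE_FAST m → m=0. Stack: []
LOAD_FAST m → push 0. Stack: [0]
RETURN_VALUE → return 0.

0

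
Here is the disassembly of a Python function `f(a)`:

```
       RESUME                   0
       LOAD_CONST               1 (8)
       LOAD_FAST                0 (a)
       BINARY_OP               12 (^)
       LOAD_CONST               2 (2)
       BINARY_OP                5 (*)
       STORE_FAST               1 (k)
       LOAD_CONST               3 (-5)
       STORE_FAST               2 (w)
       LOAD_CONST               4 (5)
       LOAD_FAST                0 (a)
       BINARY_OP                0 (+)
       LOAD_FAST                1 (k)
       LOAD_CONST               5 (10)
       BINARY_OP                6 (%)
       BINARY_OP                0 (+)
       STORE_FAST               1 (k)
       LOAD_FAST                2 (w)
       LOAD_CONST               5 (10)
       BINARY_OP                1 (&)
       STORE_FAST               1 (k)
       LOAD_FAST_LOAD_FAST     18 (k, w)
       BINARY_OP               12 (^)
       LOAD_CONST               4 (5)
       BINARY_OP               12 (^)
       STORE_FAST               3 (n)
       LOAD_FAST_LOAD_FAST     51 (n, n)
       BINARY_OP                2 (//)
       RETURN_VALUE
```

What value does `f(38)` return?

LOAD_CONST → push 8. Stack: [8]
LOAD_FAST a → push 38. Stack: [8, 38]
BINARY_OP ^ → 8 ^ 38 = 46. Stack: [46]
LOAD_CONST → push 2. Stack: [46, 2]
BINARY_OP * → 46 * 2 = 92. Stack: [92]
STORE_FAST k → k=92. Stack: []
LOAD_CONST → push -5. Stack: [-5]
STORE_FAST w → w=-5. Stack: []
LOAD_CONST → push 5. Stack: [5]
LOAD_FAST a → push 38. Stack: [5, 38]
BINARY_OP + → 5 + 38 = 43. Stack: [43]
LOAD_FAST k → push 92. Stack: [43, 92]
LOAD_CONST → push 10. Stack: [43, 92, 10]
BINARY_OP % → 92 % 10 = 2. Stack: [43, 2]
BINARY_OP + → 43 + 2 = 45. Stack: [45]
STORE_FAST k → k=45. Stack: []
LOAD_FAST w → push -5. Stack: [-5]
LOAD_CONST → push 10. Stack: [-5, 10]
BINARY_OP & → -5 & 10 = 10. Stack: [10]
STORE_FAST k → k=10. Stack: []
LOAD_FAST_LOAD_FAST k,w → push 10,-5. Stack: [10, -5]
BINARY_OP ^ → 10 ^ -5 = -15. Stack: [-15]
LOAD_CONST → push 5. Stack: [-15, 5]
BINARY_OP ^ → -15 ^ 5 = -12. Stack: [-12]
STORE_FAST n → n=-12. Stack: []
LOAD_FAST_LOAD_FAST n,n → push -12,-12. Stack: [-12, -12]
BINARY_OP // → -12 // -12 = 1. Stack: [1]
RETURN_VALUE → return 1.

1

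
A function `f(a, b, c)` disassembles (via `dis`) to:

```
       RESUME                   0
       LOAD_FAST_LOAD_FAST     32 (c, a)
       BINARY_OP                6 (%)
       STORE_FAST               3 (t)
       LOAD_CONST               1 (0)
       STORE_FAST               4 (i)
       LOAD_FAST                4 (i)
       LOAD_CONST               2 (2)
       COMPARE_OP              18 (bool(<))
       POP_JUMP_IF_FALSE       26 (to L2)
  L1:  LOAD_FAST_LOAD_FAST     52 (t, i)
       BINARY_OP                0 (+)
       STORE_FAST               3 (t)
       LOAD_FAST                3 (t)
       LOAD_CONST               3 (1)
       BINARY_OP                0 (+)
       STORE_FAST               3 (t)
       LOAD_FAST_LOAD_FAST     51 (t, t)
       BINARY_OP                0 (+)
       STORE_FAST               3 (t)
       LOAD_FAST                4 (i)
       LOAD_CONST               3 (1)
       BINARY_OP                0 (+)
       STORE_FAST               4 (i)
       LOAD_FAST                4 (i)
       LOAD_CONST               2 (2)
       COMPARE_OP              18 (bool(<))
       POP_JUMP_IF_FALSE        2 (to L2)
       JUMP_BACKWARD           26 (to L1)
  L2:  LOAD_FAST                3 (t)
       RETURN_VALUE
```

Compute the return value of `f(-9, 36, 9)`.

8

LOAD_FAST_LOAD_FAST c,a → push 9,-9. Stack: [9, -9]
BINARY_OP % → 9 % -9 = 0. Stack: [0]
STORE_FAST t → t=0. Stack: []
LOAD_CONST → push 0. Stack: [0]
STORE_FAST i → i=0. Stack: []
LOAD_FAST i → push 0. Stack: [0]
LOAD_CONST → push 2. Stack: [0, 2]
COMPARE_OP bool(<) → 0 vs 2 = True. Stack: [True]
POP_JUMP_IF_FALSE → pop True; no jump. Stack: []
LOAD_FAST_LOAD_FAST t,i → push 0,0. Stack: [0, 0]
BINARY_OP + → 0 + 0 = 0. Stack: [0]
STORE_FAST t → t=0. Stack: []
LOAD_FAST t → push 0. Stack: [0]
LOAD_CONST → push 1. Stack: [0, 1]
BINARY_OP + → 0 + 1 = 1. Stack: [1]
STORE_FAST t → t=1. Stack: []
LOAD_FAST_LOAD_FAST t,t → push 1,1. Stack: [1, 1]
BINARY_OP + → 1 + 1 = 2. Stack: [2]
STORE_FAST t → t=2. Stack: []
LOAD_FAST i → push 0. Stack: [0]
LOAD_CONST → push 1. Stack: [0, 1]
BINARY_OP + → 0 + 1 = 1. Stack: [1]
STORE_FAST i → i=1. Stack: []
LOAD_FAST i → push 1. Stack: [1]
LOAD_CONST → push 2. Stack: [1, 2]
COMPARE_OP bool(<) → 1 vs 2 = True. Stack: [True]
POP_JUMP_IF_FALSE → pop True; no jump. Stack: []
LOAD_FAST_LOAD_FAST t,i → push 2,1. Stack: [2, 1]
BINARY_OP + → 2 + 1 = 3. Stack: [3]
STORE_FAST t → t=3. Stack: []
LOAD_FAST t → push 3. Stack: [3]
LOAD_CONST → push 1. Stack: [3, 1]
BINARY_OP + → 3 + 1 = 4. Stack: [4]
STORE_FAST t → t=4. Stack: []
LOAD_FAST_LOAD_FAST t,t → push 4,4. Stack: [4, 4]
BINARY_OP + → 4 + 4 = 8. Stack: [8]
STORE_FAST t → t=8. Stack: []
LOAD_FAST i → push 1. Stack: [1]
LOAD_CONST → push 1. Stack: [1, 1]
BINARY_OP + → 1 + 1 = 2. Stack: [2]
STORE_FAST i → i=2. Stack: []
LOAD_FAST i → push 2. Stack: [2]
LOAD_CONST → push 2. Stack: [2, 2]
COMPARE_OP bool(<) → 2 vs 2 = False. Stack: [False]
POP_JUMP_IF_FALSE → pop False; jump. Stack: []
LOAD_FAST t → push 8. Stack: [8]
RETURN_VALUE → return 8.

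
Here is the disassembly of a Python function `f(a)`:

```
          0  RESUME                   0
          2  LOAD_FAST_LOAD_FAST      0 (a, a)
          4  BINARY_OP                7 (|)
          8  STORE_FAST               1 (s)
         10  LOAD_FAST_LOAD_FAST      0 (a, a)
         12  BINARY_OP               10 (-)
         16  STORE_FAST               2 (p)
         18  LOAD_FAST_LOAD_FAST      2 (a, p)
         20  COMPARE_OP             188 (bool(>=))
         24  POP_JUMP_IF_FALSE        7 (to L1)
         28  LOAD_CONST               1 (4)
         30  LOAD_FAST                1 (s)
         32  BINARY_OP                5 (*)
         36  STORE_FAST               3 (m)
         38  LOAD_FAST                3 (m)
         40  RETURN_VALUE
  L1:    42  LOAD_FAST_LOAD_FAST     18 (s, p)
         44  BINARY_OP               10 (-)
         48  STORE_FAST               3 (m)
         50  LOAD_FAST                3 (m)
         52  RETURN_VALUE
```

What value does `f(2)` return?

LOAD_FAST_LOAD_FAST a,a → push 2,2. Stack: [2, 2]
BINARY_OP | → 2 | 2 = 2. Stack: [2]
STORE_FAST s → s=2. Stack: []
LOAD_FAST_LOAD_FAST a,a → push 2,2. Stack: [2, 2]
BINARY_OP - → 2 - 2 = 0. Stack: [0]
STORE_FAST p → p=0. Stack: []
LOAD_FAST_LOAD_FAST a,p → push 2,0. Stack: [2, 0]
COMPARE_OP bool(>=) → 2 vs 0 = True. Stack: [True]
POP_JUMP_IF_FALSE → pop True; no jump. Stack: []
LOAD_CONST → push 4. Stack: [4]
LOAD_FAST s → push 2. Stack: [4, 2]
BINARY_OP * → 4 * 2 = 8. Stack: [8]
STORE_FAST m → m=8. Stack: []
LOAD_FAST m → push 8. Stack: [8]
RETURN_VALUE → return 8.

8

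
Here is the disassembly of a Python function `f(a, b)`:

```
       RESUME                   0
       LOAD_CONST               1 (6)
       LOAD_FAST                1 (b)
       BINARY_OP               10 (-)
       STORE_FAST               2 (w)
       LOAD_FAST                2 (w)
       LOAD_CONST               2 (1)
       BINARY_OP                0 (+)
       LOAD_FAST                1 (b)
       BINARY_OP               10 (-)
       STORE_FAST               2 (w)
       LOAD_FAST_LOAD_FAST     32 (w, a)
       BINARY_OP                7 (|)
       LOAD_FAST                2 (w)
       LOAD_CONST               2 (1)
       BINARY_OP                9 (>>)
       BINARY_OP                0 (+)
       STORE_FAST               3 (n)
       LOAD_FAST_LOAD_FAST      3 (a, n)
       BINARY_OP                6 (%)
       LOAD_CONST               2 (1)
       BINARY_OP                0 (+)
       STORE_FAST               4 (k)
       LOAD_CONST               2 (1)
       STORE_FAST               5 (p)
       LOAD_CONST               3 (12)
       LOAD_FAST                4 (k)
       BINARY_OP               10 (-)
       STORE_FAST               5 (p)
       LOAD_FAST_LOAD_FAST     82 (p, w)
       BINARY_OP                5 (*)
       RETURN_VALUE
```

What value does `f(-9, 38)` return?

LOAD_CONST → push 6. Stack: [6]
LOAD_FAST b → push 38. Stack: [6, 38]
BINARY_OP - → 6 - 38 = -32. Stack: [-32]
STORE_FAST w → w=-32. Stack: []
LOAD_FAST w → push -32. Stack: [-32]
LOAD_CONST → push 1. Stack: [-32, 1]
BINARY_OP + → -32 + 1 = -31. Stack: [-31]
LOAD_FAST b → push 38. Stack: [-31, 38]
BINARY_OP - → -31 - 38 = -69. Stack: [-69]
STORE_FAST w → w=-69. Stack: []
LOAD_FAST_LOAD_FAST w,a → push -69,-9. Stack: [-69, -9]
BINARY_OP | → -69 | -9 = -1. Stack: [-1]
LOAD_FAST w → push -69. Stack: [-1, -69]
LOAD_CONST → push 1. Stack: [-1, -69, 1]
BINARY_OP >> → -69 >> 1 = -35. Stack: [-1, -35]
BINARY_OP + → -1 + -35 = -36. Stack: [-36]
STORE_FAST n → n=-36. Stack: []
LOAD_FAST_LOAD_FAST a,n → push -9,-36. Stack: [-9, -36]
BINARY_OP % → -9 % -36 = -9. Stack: [-9]
LOAD_CONST → push 1. Stack: [-9, 1]
BINARY_OP + → -9 + 1 = -8. Stack: [-8]
STORE_FAST k → k=-8. Stack: []
LOAD_CONST → push 1. Stack: [1]
STORE_FAST p → p=1. Stack: []
LOAD_CONST → push 12. Stack: [12]
LOAD_FAST k → push -8. Stack: [12, -8]
BINARY_OP - → 12 - -8 = 20. Stack: [20]
STORE_FAST p → p=20. Stack: []
LOAD_FAST_LOAD_FAST p,w → push 20,-69. Stack: [20, -69]
BINARY_OP * → 20 * -69 = -1380. Stack: [-1380]
RETURN_VALUE → return -1380.

-1380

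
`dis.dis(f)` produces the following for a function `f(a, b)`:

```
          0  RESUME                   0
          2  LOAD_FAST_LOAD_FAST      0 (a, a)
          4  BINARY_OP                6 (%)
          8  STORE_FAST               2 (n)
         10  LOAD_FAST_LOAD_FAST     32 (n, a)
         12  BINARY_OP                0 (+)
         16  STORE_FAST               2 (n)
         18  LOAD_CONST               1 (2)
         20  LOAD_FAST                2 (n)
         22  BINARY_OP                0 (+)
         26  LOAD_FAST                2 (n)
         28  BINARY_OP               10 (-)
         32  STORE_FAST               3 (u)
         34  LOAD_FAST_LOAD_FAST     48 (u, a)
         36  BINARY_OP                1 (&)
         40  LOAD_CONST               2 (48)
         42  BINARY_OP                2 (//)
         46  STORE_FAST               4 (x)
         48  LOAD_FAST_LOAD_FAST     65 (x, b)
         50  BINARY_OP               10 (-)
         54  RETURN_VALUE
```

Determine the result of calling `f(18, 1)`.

LOAD_FAST_LOAD_FAST a,a → push 18,18. Stack: [18, 18]
BINARY_OP % → 18 % 18 = 0. Stack: [0]
STORE_FAST n → n=0. Stack: []
LOAD_FAST_LOAD_FAST n,a → push 0,18. Stack: [0, 18]
BINARY_OP + → 0 + 18 = 18. Stack: [18]
STORE_FAST n → n=18. Stack: []
LOAD_CONST → push 2. Stack: [2]
LOAD_FAST n → push 18. Stack: [2, 18]
BINARY_OP + → 2 + 18 = 20. Stack: [20]
LOAD_FAST n → push 18. Stack: [20, 18]
BINARY_OP - → 20 - 18 = 2. Stack: [2]
STORE_FAST u → u=2. Stack: []
LOAD_FAST_LOAD_FAST u,a → push 2,18. Stack: [2, 18]
BINARY_OP & → 2 & 18 = 2. Stack: [2]
LOAD_CONST → push 48. Stack: [2, 48]
BINARY_OP // → 2 // 48 = 0. Stack: [0]
STORE_FAST x → x=0. Stack: []
LOAD_FAST_LOAD_FAST x,b → push 0,1. Stack: [0, 1]
BINARY_OP - → 0 - 1 = -1. Stack: [-1]
RETURN_VALUE → return -1.

-1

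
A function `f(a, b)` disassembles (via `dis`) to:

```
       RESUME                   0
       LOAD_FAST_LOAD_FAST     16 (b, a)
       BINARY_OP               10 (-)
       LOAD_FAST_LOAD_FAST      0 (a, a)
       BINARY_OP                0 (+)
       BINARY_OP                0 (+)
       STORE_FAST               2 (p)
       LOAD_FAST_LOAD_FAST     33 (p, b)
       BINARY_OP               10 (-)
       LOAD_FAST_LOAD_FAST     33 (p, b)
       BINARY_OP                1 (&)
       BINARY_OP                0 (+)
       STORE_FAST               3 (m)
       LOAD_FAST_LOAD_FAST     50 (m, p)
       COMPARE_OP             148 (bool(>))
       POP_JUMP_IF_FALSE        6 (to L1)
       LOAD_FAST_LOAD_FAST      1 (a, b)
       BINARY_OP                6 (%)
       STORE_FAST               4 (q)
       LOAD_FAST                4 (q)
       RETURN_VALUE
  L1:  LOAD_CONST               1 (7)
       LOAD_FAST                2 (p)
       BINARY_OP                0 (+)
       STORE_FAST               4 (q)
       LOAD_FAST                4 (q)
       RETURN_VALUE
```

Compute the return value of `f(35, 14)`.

56

LOAD_FAST_LOAD_FAST b,a → push 14,35. Stack: [14, 35]
BINARY_OP - → 14 - 35 = -21. Stack: [-21]
LOAD_FAST_LOAD_FAST a,a → push 35,35. Stack: [-21, 35, 35]
BINARY_OP + → 35 + 35 = 70. Stack: [-21, 70]
BINARY_OP + → -21 + 70 = 49. Stack: [49]
STORE_FAST p → p=49. Stack: []
LOAD_FAST_LOAD_FAST p,b → push 49,14. Stack: [49, 14]
BINARY_OP - → 49 - 14 = 35. Stack: [35]
LOAD_FAST_LOAD_FAST p,b → push 49,14. Stack: [35, 49, 14]
BINARY_OP & → 49 & 14 = 0. Stack: [35, 0]
BINARY_OP + → 35 + 0 = 35. Stack: [35]
STORE_FAST m → m=35. Stack: []
LOAD_FAST_LOAD_FAST m,p → push 35,49. Stack: [35, 49]
COMPARE_OP bool(>) → 35 vs 49 = False. Stack: [False]
POP_JUMP_IF_FALSE → pop False; jump. Stack: []
LOAD_CONST → push 7. Stack: [7]
LOAD_FAST p → push 49. Stack: [7, 49]
BINARY_OP + → 7 + 49 = 56. Stack: [56]
STORE_FAST q → q=56. Stack: []
LOAD_FAST q → push 56. Stack: [56]
RETURN_VALUE → return 56.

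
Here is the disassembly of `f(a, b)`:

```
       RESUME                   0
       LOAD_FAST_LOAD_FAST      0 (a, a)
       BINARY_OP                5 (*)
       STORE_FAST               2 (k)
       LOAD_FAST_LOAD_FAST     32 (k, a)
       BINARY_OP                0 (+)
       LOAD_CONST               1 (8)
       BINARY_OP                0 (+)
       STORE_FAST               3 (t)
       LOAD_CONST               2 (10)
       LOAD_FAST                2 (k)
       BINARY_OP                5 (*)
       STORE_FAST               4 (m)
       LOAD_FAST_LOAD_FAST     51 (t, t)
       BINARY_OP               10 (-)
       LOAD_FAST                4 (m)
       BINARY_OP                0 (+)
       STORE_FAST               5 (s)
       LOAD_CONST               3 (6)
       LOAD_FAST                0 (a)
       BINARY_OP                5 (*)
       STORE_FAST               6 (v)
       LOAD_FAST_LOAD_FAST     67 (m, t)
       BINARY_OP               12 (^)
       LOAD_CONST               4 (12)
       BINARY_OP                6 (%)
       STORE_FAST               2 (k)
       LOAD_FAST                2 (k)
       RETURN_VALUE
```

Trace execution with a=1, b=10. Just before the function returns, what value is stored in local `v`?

6

LOAD_FAST_LOAD_FAST a,a → push 1,1. Stack: [1, 1]
BINARY_OP * → 1 * 1 = 1. Stack: [1]
STORE_FAST k → k=1. Stack: []
LOAD_FAST_LOAD_FAST k,a → push 1,1. Stack: [1, 1]
BINARY_OP + → 1 + 1 = 2. Stack: [2]
LOAD_CONST → push 8. Stack: [2, 8]
BINARY_OP + → 2 + 8 = 10. Stack: [10]
STORE_FAST t → t=10. Stack: []
LOAD_CONST → push 10. Stack: [10]
LOAD_FAST k → push 1. Stack: [10, 1]
BINARY_OP * → 10 * 1 = 10. Stack: [10]
STORE_FAST m → m=10. Stack: []
LOAD_FAST_LOAD_FAST t,t → push 10,10. Stack: [10, 10]
BINARY_OP - → 10 - 10 = 0. Stack: [0]
LOAD_FAST m → push 10. Stack: [0, 10]
BINARY_OP + → 0 + 10 = 10. Stack: [10]
STORE_FAST s → s=10. Stack: []
LOAD_CONST → push 6. Stack: [6]
LOAD_FAST a → push 1. Stack: [6, 1]
BINARY_OP * → 6 * 1 = 6. Stack: [6]
STORE_FAST v → v=6. Stack: []
LOAD_FAST_LOAD_FAST m,t → push 10,10. Stack: [10, 10]
BINARY_OP ^ → 10 ^ 10 = 0. Stack: [0]
LOAD_CONST → push 12. Stack: [0, 12]
BINARY_OP % → 0 % 12 = 0. Stack: [0]
STORE_FAST k → k=0. Stack: []
LOAD_FAST k → push 0. Stack: [0]
RETURN_VALUE → return 0.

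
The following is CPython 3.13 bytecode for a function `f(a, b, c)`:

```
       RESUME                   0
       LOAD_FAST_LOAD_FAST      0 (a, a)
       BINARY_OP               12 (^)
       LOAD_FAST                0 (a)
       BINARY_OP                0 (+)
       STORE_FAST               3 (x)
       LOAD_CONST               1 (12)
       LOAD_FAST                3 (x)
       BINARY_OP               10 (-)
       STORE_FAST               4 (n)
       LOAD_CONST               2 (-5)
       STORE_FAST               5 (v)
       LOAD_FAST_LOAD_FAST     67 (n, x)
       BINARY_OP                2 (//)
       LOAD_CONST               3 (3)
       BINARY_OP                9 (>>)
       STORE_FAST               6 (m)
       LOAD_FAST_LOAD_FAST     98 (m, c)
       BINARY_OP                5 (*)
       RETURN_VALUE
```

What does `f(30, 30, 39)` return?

-39

LOAD_FAST_LOAD_FAST a,a → push 30,30. Stack: [30, 30]
BINARY_OP ^ → 30 ^ 30 = 0. Stack: [0]
LOAD_FAST a → push 30. Stack: [0, 30]
BINARY_OP + → 0 + 30 = 30. Stack: [30]
STORE_FAST x → x=30. Stack: []
LOAD_CONST → push 12. Stack: [12]
LOAD_FAST x → push 30. Stack: [12, 30]
BINARY_OP - → 12 - 30 = -18. Stack: [-18]
STORE_FAST n → n=-18. Stack: []
LOAD_CONST → push -5. Stack: [-5]
STORE_FAST v → v=-5. Stack: []
LOAD_FAST_LOAD_FAST n,x → push -18,30. Stack: [-18, 30]
BINARY_OP // → -18 // 30 = -1. Stack: [-1]
LOAD_CONST → push 3. Stack: [-1, 3]
BINARY_OP >> → -1 >> 3 = -1. Stack: [-1]
STORE_FAST m → m=-1. Stack: []
LOAD_FAST_LOAD_FAST m,c → push -1,39. Stack: [-1, 39]
BINARY_OP * → -1 * 39 = -39. Stack: [-39]
RETURN_VALUE → return -39.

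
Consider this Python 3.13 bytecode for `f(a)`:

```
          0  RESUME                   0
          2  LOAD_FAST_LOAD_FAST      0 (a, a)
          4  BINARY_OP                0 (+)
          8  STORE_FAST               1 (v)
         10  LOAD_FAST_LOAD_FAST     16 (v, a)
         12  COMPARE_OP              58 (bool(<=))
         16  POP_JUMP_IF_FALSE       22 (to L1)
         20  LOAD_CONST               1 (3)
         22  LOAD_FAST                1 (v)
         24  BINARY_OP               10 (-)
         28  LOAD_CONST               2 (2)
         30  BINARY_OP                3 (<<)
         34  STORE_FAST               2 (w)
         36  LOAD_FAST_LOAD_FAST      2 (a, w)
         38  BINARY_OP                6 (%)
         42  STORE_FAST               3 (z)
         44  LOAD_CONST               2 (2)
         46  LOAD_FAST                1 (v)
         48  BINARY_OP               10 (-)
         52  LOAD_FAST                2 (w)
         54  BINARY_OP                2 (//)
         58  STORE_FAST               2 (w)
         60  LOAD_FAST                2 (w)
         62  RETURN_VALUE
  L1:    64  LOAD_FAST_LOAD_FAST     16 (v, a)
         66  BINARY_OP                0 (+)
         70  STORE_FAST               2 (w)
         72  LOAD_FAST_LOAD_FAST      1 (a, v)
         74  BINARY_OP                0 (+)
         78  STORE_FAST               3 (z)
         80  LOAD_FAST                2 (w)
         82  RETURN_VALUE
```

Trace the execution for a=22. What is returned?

66

LOAD_FAST_LOAD_FAST a,a → push 22,22. Stack: [22, 22]
BINARY_OP + → 22 + 22 = 44. Stack: [44]
STORE_FAST v → v=44. Stack: []
LOAD_FAST_LOAD_FAST v,a → push 44,22. Stack: [44, 22]
COMPARE_OP bool(<=) → 44 vs 22 = False. Stack: [False]
POP_JUMP_IF_FALSE → pop False; jump. Stack: []
LOAD_FAST_LOAD_FAST v,a → push 44,22. Stack: [44, 22]
BINARY_OP + → 44 + 22 = 66. Stack: [66]
STORE_FAST w → w=66. Stack: []
LOAD_FAST_LOAD_FAST a,v → push 22,44. Stack: [22, 44]
BINARY_OP + → 22 + 44 = 66. Stack: [66]
STORE_FAST z → z=66. Stack: []
LOAD_FAST w → push 66. Stack: [66]
RETURN_VALUE → return 66.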